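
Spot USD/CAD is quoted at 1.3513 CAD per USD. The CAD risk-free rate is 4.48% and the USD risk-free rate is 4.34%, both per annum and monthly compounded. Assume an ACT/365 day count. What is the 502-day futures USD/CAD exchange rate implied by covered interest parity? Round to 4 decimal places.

By covered interest parity, F = S · (1+r_CAD/12)^(12T) / (1+r_USD/12)^(12T)
= 1.3513 × 1.063431 / 1.061393 = 1.3513 × 1.001920
F = 1.3539 CAD per USD

1.3539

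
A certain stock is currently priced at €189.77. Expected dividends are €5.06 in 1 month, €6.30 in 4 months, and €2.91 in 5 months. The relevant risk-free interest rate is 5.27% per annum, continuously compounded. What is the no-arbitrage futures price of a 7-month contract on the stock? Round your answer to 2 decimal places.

PV(dividends) I = 5.06·e^(−0.0527·1/12) + 6.30·e^(−0.0527·4/12) + 2.91·e^(−0.0527·5/12)
I = 5.0378 + 6.1903 + 2.8468 = 14.0749
F = (S − I)·e^(rT) = (189.77 − 14.0749) · e^(0.0527·7/12)
= 175.6951 · e^0.030742 = 175.6951 × 1.031219 = €181.18

€181.18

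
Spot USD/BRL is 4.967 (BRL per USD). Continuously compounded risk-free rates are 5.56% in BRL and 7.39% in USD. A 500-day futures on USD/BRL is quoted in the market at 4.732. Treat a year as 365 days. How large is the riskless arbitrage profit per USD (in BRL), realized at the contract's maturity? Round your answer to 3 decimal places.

Fair futures: F* = S·e^(carry·T), with carry = (r_BRL − r_USD) = 0.0556 − 0.0739 = -0.0183
F* = 4.967 · e^(-0.0183 × 500/365) = 4.967 · e^-0.025068 = 4.967 × 0.975244 = 4.8440
Market 4.732 < fair 4.8440: forward underpriced → reverse cash-and-carry (short spot, go long the forward).
At maturity, profit = |F_mkt − F*| = |4.732 − 4.8440| = 0.112 per USD (in BRL)

0.112 per USD (in BRL)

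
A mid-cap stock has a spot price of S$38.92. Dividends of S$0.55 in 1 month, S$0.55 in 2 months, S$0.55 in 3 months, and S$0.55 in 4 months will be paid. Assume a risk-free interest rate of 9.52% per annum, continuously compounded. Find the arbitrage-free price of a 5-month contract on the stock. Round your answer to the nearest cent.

S$38.25

PV(dividends) I = 0.55·e^(−0.0952·1/12) + 0.55·e^(−0.0952·2/12) + 0.55·e^(−0.0952·3/12) + 0.55·e^(−0.0952·4/12)
I = 0.5457 + 0.5413 + 0.5371 + 0.5328 = 2.1569
F = (S − I)·e^(rT) = (38.92 − 2.1569) · e^(0.0952·5/12)
= 36.7631 · e^0.039667 = 36.7631 × 1.040464 = S$38.25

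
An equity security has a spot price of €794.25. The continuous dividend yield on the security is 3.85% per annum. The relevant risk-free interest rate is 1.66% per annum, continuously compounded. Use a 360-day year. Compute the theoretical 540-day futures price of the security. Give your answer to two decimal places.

F = S·e^((r − q)T) = 794.25 · e^((0.0166 − 0.0385) × 540/360)
= 794.25 · e^-0.032850 = 794.25 × 0.967684
F = €768.58

€768.58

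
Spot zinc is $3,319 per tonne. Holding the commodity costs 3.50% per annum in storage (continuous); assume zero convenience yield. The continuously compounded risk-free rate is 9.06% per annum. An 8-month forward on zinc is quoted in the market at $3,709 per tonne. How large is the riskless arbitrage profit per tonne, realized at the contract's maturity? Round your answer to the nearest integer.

Fair forward: F* = S·e^(carry·T), with carry = (r + u) = 0.0906 + 0.0350 = 0.1256
F* = 3319 · e^(0.1256 × 8/12) = 3319 · e^0.083733 = 3319 × 1.087339 = $3608.8781
Market $3709 > fair $3608.8781: forward overpriced → cash-and-carry (buy spot, short the forward).
At maturity, profit = |F_mkt − F*| = |3709 − 3608.8781| = $100 per tonne

$100 per tonne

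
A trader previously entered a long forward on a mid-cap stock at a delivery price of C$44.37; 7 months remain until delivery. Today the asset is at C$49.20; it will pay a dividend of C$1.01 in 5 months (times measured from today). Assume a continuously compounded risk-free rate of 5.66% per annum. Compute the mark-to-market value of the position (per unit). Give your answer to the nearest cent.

C$5.28

PV(remaining dividends) I = 1.01·e^(−0.0566·5/12) = 0.9865
Current forward F = (S − I)·e^(rT) = (49.20 − 0.9865)·e^(0.0566·7/12) = 48.2135 × 1.033568 = 49.8319
Value (long) = (F − K)·e^(−rT) = (49.8319 − 44.37) × 0.967522 = 5.2845
Value = C$5.28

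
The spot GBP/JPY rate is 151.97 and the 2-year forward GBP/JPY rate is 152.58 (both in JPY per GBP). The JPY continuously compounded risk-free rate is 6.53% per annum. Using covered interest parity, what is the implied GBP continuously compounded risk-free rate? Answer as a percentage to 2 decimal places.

F = S·e^((r_JPY − r_GBP)T) ⇒ r_GBP = r_JPY − ln(F/S)/T
ln(152.58/151.97) = 0.004006; /(2) = 0.002003
r_GBP = 0.0653 − 0.002003 = 0.063297
r_GBP = 6.33%

6.33%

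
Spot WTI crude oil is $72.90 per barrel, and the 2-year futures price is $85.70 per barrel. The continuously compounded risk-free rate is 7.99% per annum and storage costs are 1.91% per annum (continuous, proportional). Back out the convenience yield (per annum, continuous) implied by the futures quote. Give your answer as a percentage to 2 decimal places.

F = S·e^((r+u−y)T) ⇒ (r+u−y) = ln(F/S)/T
ln(85.70/72.90) = 0.161764; /T ⇒ 0.080882
y = r + u − ln(F/S)/T = 0.0799 + 0.0191 − 0.080882 = 0.018118
y = 1.81%

1.81%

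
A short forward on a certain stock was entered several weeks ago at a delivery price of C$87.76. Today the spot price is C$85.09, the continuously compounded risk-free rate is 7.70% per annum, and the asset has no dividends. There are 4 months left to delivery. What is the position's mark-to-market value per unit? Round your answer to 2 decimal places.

C$0.45

Current fair forward for the remaining 4 months: F = S·e^(r·T), r = 0.0770
F = 85.09 · e^(0.0770 × 4/12) = 85.09 × 1.025999 = 87.3023
Value of long forward = (F − K)·e^(−rT) = (87.3023 − 87.76) · e^(−0.0770·4/12)
= -0.4577 × 0.974660 = -0.45
Short position value = −(long value) = C$0.45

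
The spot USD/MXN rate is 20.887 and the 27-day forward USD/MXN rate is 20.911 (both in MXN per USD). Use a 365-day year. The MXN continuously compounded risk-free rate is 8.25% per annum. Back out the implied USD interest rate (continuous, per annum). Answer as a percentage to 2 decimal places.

F = S·e^((r_MXN − r_USD)T) ⇒ r_USD = r_MXN − ln(F/S)/T
ln(20.911/20.887) = 0.001148; /(27/365) = 0.015519
r_USD = 0.0825 − 0.015519 = 0.066981
r_USD = 6.70%

6.70%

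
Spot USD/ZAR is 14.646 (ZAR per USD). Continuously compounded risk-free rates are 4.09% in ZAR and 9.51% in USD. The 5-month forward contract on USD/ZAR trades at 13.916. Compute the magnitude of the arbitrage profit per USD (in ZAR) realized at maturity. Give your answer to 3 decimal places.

Fair forward: F* = S·e^(carry·T), with carry = (r_ZAR − r_USD) = 0.0409 − 0.0951 = -0.0542
F* = 14.646 · e^(-0.0542 × 5/12) = 14.646 · e^-0.022583 = 14.646 × 0.977670 = 14.3190
Market 13.916 < fair 14.3190: forward underpriced → reverse cash-and-carry (short spot, go long the forward).
At maturity, profit = |F_mkt − F*| = |13.916 − 14.3190| = 0.403 per USD (in ZAR)

0.403 per USD (in ZAR)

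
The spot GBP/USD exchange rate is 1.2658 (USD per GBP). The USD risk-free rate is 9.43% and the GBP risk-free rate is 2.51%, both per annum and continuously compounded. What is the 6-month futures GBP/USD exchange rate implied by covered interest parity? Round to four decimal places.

1.3104

F = S·e^((r_USD − r_GBP)T) = 1.2658 · e^((0.0943 − 0.0251) × 6/12)
= 1.2658 · e^0.034600 = 1.2658 × 1.035206
F = 1.3104 USD per GBP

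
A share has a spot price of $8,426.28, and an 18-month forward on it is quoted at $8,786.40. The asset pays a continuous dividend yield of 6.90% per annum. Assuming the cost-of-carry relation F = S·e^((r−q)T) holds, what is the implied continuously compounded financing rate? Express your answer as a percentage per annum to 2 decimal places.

9.69%

From F = S·e^((r−q)T): (r − q) = ln(F/S)/T
ln(8786.40/8426.28) = ln(1.042738) = 0.041850
(r − q) = 0.041850 / (18/12) = 0.027900
r = ln(F/S)/T + q = 0.027900 + 0.0690 = 0.096900
r = 9.69%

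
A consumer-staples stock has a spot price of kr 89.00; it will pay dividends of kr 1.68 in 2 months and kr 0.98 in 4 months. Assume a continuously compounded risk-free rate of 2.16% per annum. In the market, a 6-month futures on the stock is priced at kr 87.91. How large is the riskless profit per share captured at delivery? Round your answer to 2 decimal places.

kr 0.62 per share

PV(dividends) I = 1.68·e^(−0.0216·2/12) + 0.98·e^(−0.0216·4/12) = 2.6469
Fair futures F* = (S − I)·e^(rT) = (89.00 − 2.6469)·e^0.010800 = 86.3531 × 1.010859 = 87.2908
Market kr 87.91 > fair 87.2908: forward overpriced → cash-and-carry (borrow at r, buy the stock and collect the dividends, short the forward).
Profit at T = |F_mkt − F*| = |87.91 − 87.2908| = kr 0.62 per share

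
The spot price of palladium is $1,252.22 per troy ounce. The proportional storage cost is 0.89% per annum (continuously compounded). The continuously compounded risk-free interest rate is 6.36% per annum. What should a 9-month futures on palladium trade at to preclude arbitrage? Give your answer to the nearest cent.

$1,322.19 per troy ounce

Net carry = r + u − y = 0.0636 + 0.0089 − 0.0000 = 0.0725
F = S·e^((r+u−y)T) = 1252.22 · e^(0.0725 × 9/12) = 1252.22 · e^0.05437500
= 1252.22 × 1.05588048 = $1,322.19 per troy ounce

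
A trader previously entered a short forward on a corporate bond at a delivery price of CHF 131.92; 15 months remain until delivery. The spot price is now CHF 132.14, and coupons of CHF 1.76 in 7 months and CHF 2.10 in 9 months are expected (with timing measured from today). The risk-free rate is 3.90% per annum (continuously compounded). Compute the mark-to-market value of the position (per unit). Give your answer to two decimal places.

-CHF 2.74

PV(remaining coupons) I = 1.76·e^(−0.0390·7/12) + 2.10·e^(−0.0390·9/12) = 3.7599
Current forward F = (S − I)·e^(rT) = (132.14 − 3.7599)·e^(0.0390·15/12) = 128.3801 × 1.049958 = 134.7937
Value (long) = (F − K)·e^(−rT) = (134.7937 − 131.92) × 0.952419 = 2.7370
Short position value = −(long value) = -CHF 2.74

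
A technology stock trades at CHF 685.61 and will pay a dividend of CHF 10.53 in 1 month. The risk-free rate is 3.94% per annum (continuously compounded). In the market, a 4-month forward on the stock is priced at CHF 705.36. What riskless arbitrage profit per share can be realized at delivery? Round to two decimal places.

PV(dividends) I = 10.53·e^(−0.0394·1/12) = 10.4955
Fair forward F* = (S − I)·e^(rT) = (685.61 − 10.4955)·e^0.013133 = 675.1145 × 1.013220 = 684.0395
Market CHF 705.36 > fair 684.0395: forward overpriced → cash-and-carry (borrow at r, buy the stock and collect the dividends, short the forward).
Profit at T = |F_mkt − F*| = |705.36 − 684.0395| = CHF 21.32 per share

CHF 21.32 per share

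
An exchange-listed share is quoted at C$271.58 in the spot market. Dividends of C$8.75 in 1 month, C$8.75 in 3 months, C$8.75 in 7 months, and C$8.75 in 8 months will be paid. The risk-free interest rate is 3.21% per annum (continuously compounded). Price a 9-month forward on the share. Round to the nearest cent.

C$242.80

PV(dividends) I = 8.75·e^(−0.0321·1/12) + 8.75·e^(−0.0321·3/12) + 8.75·e^(−0.0321·7/12) + 8.75·e^(−0.0321·8/12)
I = 8.7266 + 8.6801 + 8.5877 + 8.5647 = 34.5591
F = (S − I)·e^(rT) = (271.58 − 34.5591) · e^(0.0321·9/12)
= 237.0209 · e^0.024075 = 237.0209 × 1.024367 = C$242.80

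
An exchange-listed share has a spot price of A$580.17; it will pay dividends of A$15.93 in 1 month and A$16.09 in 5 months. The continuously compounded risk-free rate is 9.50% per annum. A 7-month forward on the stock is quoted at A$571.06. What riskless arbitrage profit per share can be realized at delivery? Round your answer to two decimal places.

PV(dividends) I = 15.93·e^(−0.0950·1/12) + 16.09·e^(−0.0950·5/12) = 31.2699
Fair forward F* = (S − I)·e^(rT) = (580.17 − 31.2699)·e^0.055417 = 548.9001 × 1.056981 = 580.1770
Market A$571.06 < fair 580.1770: forward underpriced → reverse cash-and-carry (short the stock, invest proceeds at r, pay the dividends, go long the forward).
Profit at T = |F_mkt − F*| = |571.06 − 580.1770| = A$9.12 per share

A$9.12 per share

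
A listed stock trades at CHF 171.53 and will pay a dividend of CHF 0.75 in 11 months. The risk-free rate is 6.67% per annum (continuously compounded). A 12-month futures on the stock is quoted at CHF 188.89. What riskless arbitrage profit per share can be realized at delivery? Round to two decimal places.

CHF 6.28 per share

PV(dividends) I = 0.75·e^(−0.0667·11/12) = 0.7055
Fair futures F* = (S − I)·e^(rT) = (171.53 − 0.7055)·e^0.066700 = 170.8245 × 1.068975 = 182.6071
Market CHF 188.89 > fair 182.6071: forward overpriced → cash-and-carry (borrow at r, buy the stock and collect the dividends, short the forward).
Profit at T = |F_mkt − F*| = |188.89 − 182.6071| = CHF 6.28 per share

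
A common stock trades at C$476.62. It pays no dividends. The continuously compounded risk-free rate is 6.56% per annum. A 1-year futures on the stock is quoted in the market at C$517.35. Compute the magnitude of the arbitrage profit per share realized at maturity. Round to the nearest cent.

Fair futures: F* = S·e^(carry·T), with carry = r = 0.0656
F* = 476.62 · e^(0.0656 × 12/12) = 476.62 · e^0.065600 = 476.62 × 1.067800 = C$508.9348
Market C$517.35 > fair C$508.9348: forward overpriced → cash-and-carry (buy spot, short the forward).
At maturity, profit = |F_mkt − F*| = |517.35 − 508.9348| = C$8.42 per share

C$8.42 per share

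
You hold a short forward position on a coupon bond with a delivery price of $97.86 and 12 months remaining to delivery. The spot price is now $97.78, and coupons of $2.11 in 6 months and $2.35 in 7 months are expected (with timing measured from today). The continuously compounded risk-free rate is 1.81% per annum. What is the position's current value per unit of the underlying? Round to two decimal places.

$2.74

PV(remaining coupons) I = 2.11·e^(−0.0181·6/12) + 2.35·e^(−0.0181·7/12) = 4.4163
Current forward F = (S − I)·e^(rT) = (97.78 − 4.4163)·e^(0.0181·12/12) = 93.3637 × 1.018265 = 95.0690
Value (long) = (F − K)·e^(−rT) = (95.0690 − 97.86) × 0.982063 = -2.7409
Short position value = −(long value) = $2.74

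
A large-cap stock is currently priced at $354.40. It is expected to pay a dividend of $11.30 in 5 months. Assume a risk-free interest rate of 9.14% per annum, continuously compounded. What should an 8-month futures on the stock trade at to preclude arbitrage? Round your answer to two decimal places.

PV(dividends) I = 11.30·e^(−0.0914·5/12)
I = 10.8777
F = (S − I)·e^(rT) = (354.40 − 10.8777) · e^(0.0914·8/12)
= 343.5223 · e^0.060933 = 343.5223 × 1.062828 = $365.11

$365.11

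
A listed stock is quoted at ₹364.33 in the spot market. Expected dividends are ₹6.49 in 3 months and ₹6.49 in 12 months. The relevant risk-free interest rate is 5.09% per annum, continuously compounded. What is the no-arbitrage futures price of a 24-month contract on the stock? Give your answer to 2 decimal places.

PV(dividends) I = 6.49·e^(−0.0509·3/12) + 6.49·e^(−0.0509·12/12)
I = 6.4079 + 6.1679 = 12.5758
F = (S − I)·e^(rT) = (364.33 − 12.5758) · e^(0.0509·24/12)
= 351.7542 · e^0.101800 = 351.7542 × 1.107162 = ₹389.45

₹389.45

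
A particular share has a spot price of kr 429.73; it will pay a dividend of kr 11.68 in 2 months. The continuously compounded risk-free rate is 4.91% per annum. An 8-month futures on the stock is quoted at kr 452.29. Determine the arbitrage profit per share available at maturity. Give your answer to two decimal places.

kr 20.23 per share

PV(dividends) I = 11.68·e^(−0.0491·2/12) = 11.5848
Fair futures F* = (S − I)·e^(rT) = (429.73 − 11.5848)·e^0.032733 = 418.1452 × 1.033275 = 432.0590
Market kr 452.29 > fair 432.0590: forward overpriced → cash-and-carry (borrow at r, buy the stock and collect the dividends, short the forward).
Profit at T = |F_mkt − F*| = |452.29 − 432.0590| = kr 20.23 per share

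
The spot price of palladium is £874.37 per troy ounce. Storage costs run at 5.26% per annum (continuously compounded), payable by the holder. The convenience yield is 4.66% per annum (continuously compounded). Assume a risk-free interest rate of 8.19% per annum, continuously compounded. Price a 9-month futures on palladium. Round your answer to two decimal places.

Net carry = r + u − y = 0.0819 + 0.0526 − 0.0466 = 0.0879
F = S·e^((r+u−y)T) = 874.37 · e^(0.0879 × 9/12) = 874.37 · e^0.065925
= 874.37 × 1.068147 = £933.96 per troy ounce

£933.96 per troy ounce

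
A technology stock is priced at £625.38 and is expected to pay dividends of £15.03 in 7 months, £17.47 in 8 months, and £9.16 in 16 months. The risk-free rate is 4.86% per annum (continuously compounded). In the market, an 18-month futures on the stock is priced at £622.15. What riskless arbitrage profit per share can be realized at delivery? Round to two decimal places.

PV(dividends) I = 15.03·e^(−0.0486·7/12) + 17.47·e^(−0.0486·8/12) + 9.16·e^(−0.0486·16/12) = 40.1082
Fair futures F* = (S − I)·e^(rT) = (625.38 − 40.1082)·e^0.072900 = 585.2718 × 1.075623 = 629.5318
Market £622.15 < fair 629.5318: forward underpriced → reverse cash-and-carry (short the stock, invest proceeds at r, pay the dividends, go long the forward).
Profit at T = |F_mkt − F*| = |622.15 − 629.5318| = £7.38 per share

£7.38 per share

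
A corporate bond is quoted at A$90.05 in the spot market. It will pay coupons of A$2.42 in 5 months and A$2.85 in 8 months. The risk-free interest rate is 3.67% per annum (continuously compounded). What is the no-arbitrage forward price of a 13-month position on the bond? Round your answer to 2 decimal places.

PV(coupons) I = 2.42·e^(−0.0367·5/12) + 2.85·e^(−0.0367·8/12)
I = 2.3833 + 2.7811 = 5.1644
F = (S − I)·e^(rT) = (90.05 − 5.1644) · e^(0.0367·13/12)
= 84.8856 · e^0.039758 = 84.8856 × 1.040559 = A$88.33

A$88.33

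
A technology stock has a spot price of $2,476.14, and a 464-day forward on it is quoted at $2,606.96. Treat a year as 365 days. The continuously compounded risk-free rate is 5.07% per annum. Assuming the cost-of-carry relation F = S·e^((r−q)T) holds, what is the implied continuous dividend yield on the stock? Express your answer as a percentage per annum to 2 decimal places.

From F = S·e^((r−q)T): (r − q) = ln(F/S)/T
ln(2606.96/2476.14) = ln(1.052832) = 0.051484
(r − q) = 0.051484 / (464/365) = 0.040499
q = r − ln(F/S)/T = 0.0507 − 0.040499 = 0.010201
q = 1.02%

1.02%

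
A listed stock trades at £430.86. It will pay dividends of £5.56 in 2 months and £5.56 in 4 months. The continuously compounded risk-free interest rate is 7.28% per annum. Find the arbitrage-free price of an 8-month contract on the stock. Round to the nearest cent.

PV(dividends) I = 5.56·e^(−0.0728·2/12) + 5.56·e^(−0.0728·4/12)
I = 5.4929 + 5.4267 = 10.9196
F = (S − I)·e^(rT) = (430.86 − 10.9196) · e^(0.0728·8/12)
= 419.9404 · e^0.048533 = 419.9404 × 1.049730 = £440.82

£440.82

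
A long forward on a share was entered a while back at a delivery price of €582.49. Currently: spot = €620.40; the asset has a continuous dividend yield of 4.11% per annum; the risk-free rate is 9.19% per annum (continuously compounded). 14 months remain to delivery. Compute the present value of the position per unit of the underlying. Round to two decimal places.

Current fair forward for the remaining 14 months: F = S·e^((r − q)·T), (r − q) = 0.0919 − 0.0411 = 0.0508
F = 620.40 · e^(0.0508 × 14/12) = 620.40 × 1.061058 = 658.2804
Value of long forward = (F − K)·e^(−rT) = (658.2804 − 582.49) · e^(−0.0919·14/12)
= 75.7904 × 0.898331 = 68.08

€68.08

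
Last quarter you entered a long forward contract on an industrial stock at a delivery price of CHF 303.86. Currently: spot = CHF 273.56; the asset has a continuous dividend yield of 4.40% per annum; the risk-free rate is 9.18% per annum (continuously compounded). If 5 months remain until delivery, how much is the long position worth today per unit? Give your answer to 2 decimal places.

Current fair forward for the remaining 5 months: F = S·e^((r − q)·T), (r − q) = 0.0918 − 0.0440 = 0.0478
F = 273.56 · e^(0.0478 × 5/12) = 273.56 × 1.020116 = 279.0629
Value of long forward = (F − K)·e^(−rT) = (279.0629 − 303.86) · e^(−0.0918·5/12)
= -24.7971 × 0.962472 = -23.87

-CHF 23.87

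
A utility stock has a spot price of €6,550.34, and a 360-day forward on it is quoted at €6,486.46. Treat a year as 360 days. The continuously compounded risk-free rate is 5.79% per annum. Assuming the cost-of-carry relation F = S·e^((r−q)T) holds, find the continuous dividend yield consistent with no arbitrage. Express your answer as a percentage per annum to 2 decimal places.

From F = S·e^((r−q)T): (r − q) = ln(F/S)/T
ln(6486.46/6550.34) = ln(0.990248) = -0.009800
(r − q) = -0.009800 / (360/360) = -0.009800
q = r − ln(F/S)/T = 0.0579 + 0.009800 = 0.067700
q = 6.77%

6.77%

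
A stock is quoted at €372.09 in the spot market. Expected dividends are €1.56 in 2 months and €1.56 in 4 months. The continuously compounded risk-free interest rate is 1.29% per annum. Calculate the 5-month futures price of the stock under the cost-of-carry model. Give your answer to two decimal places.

PV(dividends) I = 1.56·e^(−0.0129·2/12) + 1.56·e^(−0.0129·4/12)
I = 1.5566 + 1.5533 = 3.1099
F = (S − I)·e^(rT) = (372.09 − 3.1099) · e^(0.0129·5/12)
= 368.9801 · e^0.005375 = 368.9801 × 1.005389 = €370.97

€370.97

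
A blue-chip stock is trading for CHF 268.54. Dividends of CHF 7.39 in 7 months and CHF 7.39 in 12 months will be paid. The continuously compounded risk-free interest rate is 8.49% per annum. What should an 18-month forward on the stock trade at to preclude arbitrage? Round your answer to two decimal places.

CHF 289.31

PV(dividends) I = 7.39·e^(−0.0849·7/12) + 7.39·e^(−0.0849·12/12)
I = 7.0329 + 6.7885 = 13.8214
F = (S − I)·e^(rT) = (268.54 − 13.8214) · e^(0.0849·18/12)
= 254.7186 · e^0.127350 = 254.7186 × 1.135814 = CHF 289.31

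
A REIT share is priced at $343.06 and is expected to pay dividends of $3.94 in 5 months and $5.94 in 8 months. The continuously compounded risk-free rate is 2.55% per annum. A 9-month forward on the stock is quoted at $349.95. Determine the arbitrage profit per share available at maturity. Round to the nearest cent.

PV(dividends) I = 3.94·e^(−0.0255·5/12) + 5.94·e^(−0.0255·8/12) = 9.7382
Fair forward F* = (S − I)·e^(rT) = (343.06 − 9.7382)·e^0.019125 = 333.3218 × 1.019309 = 339.7579
Market $349.95 > fair 339.7579: forward overpriced → cash-and-carry (borrow at r, buy the stock and collect the dividends, short the forward).
Profit at T = |F_mkt − F*| = |349.95 − 339.7579| = $10.19 per share

$10.19 per share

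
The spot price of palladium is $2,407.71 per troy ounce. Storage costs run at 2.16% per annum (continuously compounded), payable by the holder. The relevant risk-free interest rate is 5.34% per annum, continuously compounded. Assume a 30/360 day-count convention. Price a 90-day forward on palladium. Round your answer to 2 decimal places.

$2,453.28 per troy ounce

Net carry = r + u − y = 0.0534 + 0.0216 − 0.0000 = 0.0750
F = S·e^((r+u−y)T) = 2407.71 · e^(0.0750 × 90/360) = 2407.71 · e^0.01875000
= 2407.71 × 1.01892689 = $2,453.28 per troy ounce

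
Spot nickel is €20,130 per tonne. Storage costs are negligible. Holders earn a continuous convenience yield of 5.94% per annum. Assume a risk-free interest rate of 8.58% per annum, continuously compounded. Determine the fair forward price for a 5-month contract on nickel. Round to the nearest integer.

€20,353 per tonne

Net carry = r + u − y = 0.0858 + 0.0000 − 0.0594 = 0.0264
F = S·e^((r+u−y)T) = 20130 · e^(0.0264 × 5/12) = 20130 · e^0.011000
= 20130 × 1.011061 = €20,353 per tonne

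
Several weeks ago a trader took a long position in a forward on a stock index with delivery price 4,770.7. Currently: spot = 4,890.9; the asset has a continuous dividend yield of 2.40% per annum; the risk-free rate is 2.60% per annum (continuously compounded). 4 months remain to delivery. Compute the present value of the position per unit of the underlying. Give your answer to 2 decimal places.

122.40

Current fair forward for the remaining 4 months: F = S·e^((r − q)·T), (r − q) = 0.0260 − 0.0240 = 0.0020
F = 4890.9 · e^(0.0020 × 4/12) = 4890.9 × 1.00066689 = 4894.1617
Value of long forward = (F − K)·e^(−rT) = (4894.1617 − 4770.7) · e^(−0.0260·4/12)
= 123.4617 × 0.99137078 = 122.40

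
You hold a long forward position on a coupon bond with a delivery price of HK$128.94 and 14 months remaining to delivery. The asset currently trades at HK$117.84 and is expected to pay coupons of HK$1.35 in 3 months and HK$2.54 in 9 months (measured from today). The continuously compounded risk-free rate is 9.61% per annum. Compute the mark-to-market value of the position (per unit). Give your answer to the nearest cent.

PV(remaining coupons) I = 1.35·e^(−0.0961·3/12) + 2.54·e^(−0.0961·9/12) = 3.6813
Current forward F = (S − I)·e^(rT) = (117.84 − 3.6813)·e^(0.0961·14/12) = 114.1587 × 1.118643 = 127.7028
Value (long) = (F − K)·e^(−rT) = (127.7028 − 128.94) × 0.893940 = -1.1060
Value = -HK$1.11

-HK$1.11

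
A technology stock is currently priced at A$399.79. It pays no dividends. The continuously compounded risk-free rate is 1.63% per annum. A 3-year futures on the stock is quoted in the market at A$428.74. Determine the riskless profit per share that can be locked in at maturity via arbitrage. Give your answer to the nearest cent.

A$8.91 per share

Fair futures: F* = S·e^(carry·T), with carry = r = 0.0163
F* = 399.79 · e^(0.0163 × 3) = 399.79 · e^0.048900 = 399.79 × 1.050115 = A$419.8255
Market A$428.74 > fair A$419.8255: forward overpriced → cash-and-carry (buy spot, short the forward).
At maturity, profit = |F_mkt − F*| = |428.74 − 419.8255| = A$8.91 per share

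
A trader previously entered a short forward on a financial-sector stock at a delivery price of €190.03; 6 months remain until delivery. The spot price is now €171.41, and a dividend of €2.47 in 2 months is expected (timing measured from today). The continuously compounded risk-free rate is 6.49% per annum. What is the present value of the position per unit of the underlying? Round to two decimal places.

€15.00

PV(remaining dividends) I = 2.47·e^(−0.0649·2/12) = 2.4434
Current forward F = (S − I)·e^(rT) = (171.41 − 2.4434)·e^(0.0649·6/12) = 168.9666 × 1.032982 = 174.5395
Value (long) = (F − K)·e^(−rT) = (174.5395 − 190.03) × 0.968071 = -14.9959
Short position value = −(long value) = €15.00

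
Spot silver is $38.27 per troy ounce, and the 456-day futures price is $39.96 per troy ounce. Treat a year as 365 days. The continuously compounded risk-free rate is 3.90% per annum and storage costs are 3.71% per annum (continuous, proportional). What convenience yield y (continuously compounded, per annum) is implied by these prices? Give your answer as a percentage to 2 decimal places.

4.15%

F = S·e^((r+u−y)T) ⇒ (r+u−y) = ln(F/S)/T
ln(39.96/38.27) = 0.043213; /T ⇒ 0.034589
y = r + u − ln(F/S)/T = 0.0390 + 0.0371 − 0.034589 = 0.041511
y = 4.15%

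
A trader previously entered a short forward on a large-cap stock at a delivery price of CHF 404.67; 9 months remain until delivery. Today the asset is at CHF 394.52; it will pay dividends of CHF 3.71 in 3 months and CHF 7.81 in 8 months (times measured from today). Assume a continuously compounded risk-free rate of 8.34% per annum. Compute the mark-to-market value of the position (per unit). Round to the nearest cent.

-CHF 3.37

PV(remaining dividends) I = 3.71·e^(−0.0834·3/12) + 7.81·e^(−0.0834·8/12) = 11.0211
Current forward F = (S − I)·e^(rT) = (394.52 − 11.0211)·e^(0.0834·9/12) = 383.4989 × 1.064548 = 408.2530
Value (long) = (F − K)·e^(−rT) = (408.2530 − 404.67) × 0.939366 = 3.3657
Short position value = −(long value) = -CHF 3.37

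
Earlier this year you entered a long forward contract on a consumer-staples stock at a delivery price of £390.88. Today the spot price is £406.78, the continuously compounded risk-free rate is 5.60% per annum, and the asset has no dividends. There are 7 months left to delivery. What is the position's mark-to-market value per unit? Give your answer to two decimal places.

£28.46

Current fair forward for the remaining 7 months: F = S·e^(r·T), r = 0.0560
F = 406.78 · e^(0.0560 × 7/12) = 406.78 × 1.033206 = 420.2875
Value of long forward = (F − K)·e^(−rT) = (420.2875 − 390.88) · e^(−0.0560·7/12)
= 29.4075 × 0.967861 = 28.46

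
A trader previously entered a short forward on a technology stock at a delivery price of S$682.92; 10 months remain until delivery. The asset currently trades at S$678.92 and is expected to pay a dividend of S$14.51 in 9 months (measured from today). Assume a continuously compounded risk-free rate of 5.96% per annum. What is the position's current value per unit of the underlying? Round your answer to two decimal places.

-S$15.21

PV(remaining dividends) I = 14.51·e^(−0.0596·9/12) = 13.8757
Current forward F = (S − I)·e^(rT) = (678.92 − 13.8757)·e^(0.0596·10/12) = 665.0443 × 1.050921 = 698.9090
Value (long) = (F − K)·e^(−rT) = (698.9090 − 682.92) × 0.951547 = 15.2143
Short position value = −(long value) = -S$15.21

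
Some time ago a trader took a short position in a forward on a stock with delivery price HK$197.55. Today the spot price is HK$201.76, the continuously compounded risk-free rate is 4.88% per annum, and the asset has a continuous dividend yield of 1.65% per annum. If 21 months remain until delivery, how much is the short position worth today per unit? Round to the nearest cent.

Current fair forward for the remaining 21 months: F = S·e^((r − q)·T), (r − q) = 0.0488 − 0.0165 = 0.0323
F = 201.76 · e^(0.0323 × 21/12) = 201.76 × 1.058153 = 213.4929
Value of long forward = (F − K)·e^(−rT) = (213.4929 − 197.55) · e^(−0.0488·21/12)
= 15.9429 × 0.918145 = 14.64
Short position value = −(long value) = -HK$14.64

-HK$14.64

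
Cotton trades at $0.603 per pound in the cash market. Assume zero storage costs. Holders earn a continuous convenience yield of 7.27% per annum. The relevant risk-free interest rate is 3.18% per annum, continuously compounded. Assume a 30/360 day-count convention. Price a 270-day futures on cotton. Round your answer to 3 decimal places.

Net carry = r + u − y = 0.0318 + 0.0000 − 0.0727 = -0.0409
F = S·e^((r+u−y)T) = 0.603 · e^(-0.0409 × 270/360) = 0.603 · e^-0.030675
= 0.603 × 0.969791 = $0.585 per pound

$0.585 per pound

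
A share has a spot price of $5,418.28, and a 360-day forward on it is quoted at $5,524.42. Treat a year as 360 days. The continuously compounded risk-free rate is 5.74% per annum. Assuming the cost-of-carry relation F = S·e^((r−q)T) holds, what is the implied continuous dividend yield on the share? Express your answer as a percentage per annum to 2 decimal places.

From F = S·e^((r−q)T): (r − q) = ln(F/S)/T
ln(5524.42/5418.28) = ln(1.019589) = 0.019400
(r − q) = 0.019400 / (360/360) = 0.019400
q = r − ln(F/S)/T = 0.0574 − 0.019400 = 0.038000
q = 3.80%

3.80%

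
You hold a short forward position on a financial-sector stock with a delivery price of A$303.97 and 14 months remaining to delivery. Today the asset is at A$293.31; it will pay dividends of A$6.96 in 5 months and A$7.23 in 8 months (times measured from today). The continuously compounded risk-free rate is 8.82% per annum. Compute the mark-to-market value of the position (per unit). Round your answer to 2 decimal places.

PV(remaining dividends) I = 6.96·e^(−0.0882·5/12) + 7.23·e^(−0.0882·8/12) = 13.5260
Current forward F = (S − I)·e^(rT) = (293.31 − 13.5260)·e^(0.0882·14/12) = 279.7840 × 1.108381 = 310.1073
Value (long) = (F − K)·e^(−rT) = (310.1073 − 303.97) × 0.902217 = 5.5372
Short position value = −(long value) = -A$5.54

-A$5.54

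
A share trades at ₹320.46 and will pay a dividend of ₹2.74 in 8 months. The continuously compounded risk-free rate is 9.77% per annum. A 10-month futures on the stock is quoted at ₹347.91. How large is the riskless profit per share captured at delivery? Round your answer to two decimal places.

PV(dividends) I = 2.74·e^(−0.0977·8/12) = 2.5672
Fair futures F* = (S − I)·e^(rT) = (320.46 − 2.5672)·e^0.081417 = 317.8928 × 1.084823 = 344.8574
Market ₹347.91 > fair 344.8574: forward overpriced → cash-and-carry (borrow at r, buy the stock and collect the dividends, short the forward).
Profit at T = |F_mkt − F*| = |347.91 − 344.8574| = ₹3.05 per share

₹3.05 per share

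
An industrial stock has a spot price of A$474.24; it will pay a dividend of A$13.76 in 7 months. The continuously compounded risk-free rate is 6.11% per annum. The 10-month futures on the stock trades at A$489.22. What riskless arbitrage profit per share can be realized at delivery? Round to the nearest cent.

A$4.18 per share

PV(dividends) I = 13.76·e^(−0.0611·7/12) = 13.2782
Fair futures F* = (S − I)·e^(rT) = (474.24 − 13.2782)·e^0.050917 = 460.9618 × 1.052236 = 485.0406
Market A$489.22 > fair 485.0406: forward overpriced → cash-and-carry (borrow at r, buy the stock and collect the dividends, short the forward).
Profit at T = |F_mkt − F*| = |489.22 − 485.0406| = A$4.18 per share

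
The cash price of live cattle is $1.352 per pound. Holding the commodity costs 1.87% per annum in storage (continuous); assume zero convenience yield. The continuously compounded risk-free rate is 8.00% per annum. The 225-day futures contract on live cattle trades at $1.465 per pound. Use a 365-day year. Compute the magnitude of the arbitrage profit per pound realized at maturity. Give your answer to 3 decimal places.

Fair futures: F* = S·e^(carry·T), with carry = (r + u) = 0.0800 + 0.0187 = 0.0987
F* = 1.352 · e^(0.0987 × 225/365) = 1.352 · e^0.060842 = 1.352 × 1.062731 = $1.4368
Market $1.465 > fair $1.4368: forward overpriced → cash-and-carry (buy spot, short the forward).
At maturity, profit = |F_mkt − F*| = |1.465 − 1.4368| = $0.028 per pound

$0.028 per pound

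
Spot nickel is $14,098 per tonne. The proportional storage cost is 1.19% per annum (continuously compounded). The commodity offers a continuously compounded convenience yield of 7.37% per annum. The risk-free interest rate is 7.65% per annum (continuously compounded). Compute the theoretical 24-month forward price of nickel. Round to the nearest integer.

$14,519 per tonne

Net carry = r + u − y = 0.0765 + 0.0119 − 0.0737 = 0.0147
F = S·e^((r+u−y)T) = 14098 · e^(0.0147 × 24/12) = 14098 · e^0.029400
= 14098 × 1.029836 = $14,519 per tonne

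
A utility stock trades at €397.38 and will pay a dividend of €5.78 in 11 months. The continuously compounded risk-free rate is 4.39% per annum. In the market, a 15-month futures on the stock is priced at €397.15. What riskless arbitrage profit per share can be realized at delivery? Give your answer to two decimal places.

€16.78 per share

PV(dividends) I = 5.78·e^(−0.0439·11/12) = 5.5520
Fair futures F* = (S − I)·e^(rT) = (397.38 − 5.5520)·e^0.054875 = 391.8280 × 1.056409 = 413.9306
Market €397.15 < fair 413.9306: forward underpriced → reverse cash-and-carry (short the stock, invest proceeds at r, pay the dividends, go long the forward).
Profit at T = |F_mkt − F*| = |397.15 − 413.9306| = €16.78 per share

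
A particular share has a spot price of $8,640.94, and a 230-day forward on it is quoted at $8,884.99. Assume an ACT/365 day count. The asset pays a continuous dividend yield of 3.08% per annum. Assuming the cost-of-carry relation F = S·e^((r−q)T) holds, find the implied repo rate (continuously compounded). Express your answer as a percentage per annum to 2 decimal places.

From F = S·e^((r−q)T): (r − q) = ln(F/S)/T
ln(8884.99/8640.94) = ln(1.028243) = 0.027852
(r − q) = 0.027852 / (230/365) = 0.044200
r = ln(F/S)/T + q = 0.044200 + 0.0308 = 0.075000
r = 7.50%

7.50%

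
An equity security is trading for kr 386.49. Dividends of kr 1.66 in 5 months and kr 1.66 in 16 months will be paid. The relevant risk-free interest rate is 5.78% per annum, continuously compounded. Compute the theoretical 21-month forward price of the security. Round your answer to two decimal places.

kr 424.14

PV(dividends) I = 1.66·e^(−0.0578·5/12) + 1.66·e^(−0.0578·16/12)
I = 1.6205 + 1.5369 = 3.1574
F = (S − I)·e^(rT) = (386.49 − 3.1574) · e^(0.0578·21/12)
= 383.3326 · e^0.101150 = 383.3326 × 1.106443 = kr 424.14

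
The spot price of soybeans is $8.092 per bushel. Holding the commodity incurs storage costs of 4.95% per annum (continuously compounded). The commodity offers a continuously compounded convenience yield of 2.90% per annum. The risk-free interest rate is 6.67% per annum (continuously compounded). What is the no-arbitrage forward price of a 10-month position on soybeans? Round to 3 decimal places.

Net carry = r + u − y = 0.0667 + 0.0495 − 0.0290 = 0.0872
F = S·e^((r+u−y)T) = 8.092 · e^(0.0872 × 10/12) = 8.092 · e^0.072667
= 8.092 × 1.075372 = $8.702 per bushel

$8.702 per bushel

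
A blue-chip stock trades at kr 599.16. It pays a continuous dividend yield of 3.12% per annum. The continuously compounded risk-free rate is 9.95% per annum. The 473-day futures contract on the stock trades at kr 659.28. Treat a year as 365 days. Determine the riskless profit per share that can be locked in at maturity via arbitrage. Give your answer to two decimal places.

kr 4.67 per share

Fair futures: F* = S·e^(carry·T), with carry = (r − q) = 0.0995 − 0.0312 = 0.0683
F* = 599.16 · e^(0.0683 × 473/365) = 599.16 · e^0.088509 = 599.16 × 1.092544 = kr 654.6087
Market kr 659.28 > fair kr 654.6087: forward overpriced → cash-and-carry (buy spot, short the forward).
At maturity, profit = |F_mkt − F*| = |659.28 − 654.6087| = kr 4.67 per share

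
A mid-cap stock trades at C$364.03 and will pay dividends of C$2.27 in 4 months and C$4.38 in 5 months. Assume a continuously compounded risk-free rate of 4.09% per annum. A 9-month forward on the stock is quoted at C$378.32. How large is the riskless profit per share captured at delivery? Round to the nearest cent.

PV(dividends) I = 2.27·e^(−0.0409·4/12) + 4.38·e^(−0.0409·5/12) = 6.5453
Fair forward F* = (S − I)·e^(rT) = (364.03 − 6.5453)·e^0.030675 = 357.4847 × 1.031150 = 368.6203
Market C$378.32 > fair 368.6203: forward overpriced → cash-and-carry (borrow at r, buy the stock and collect the dividends, short the forward).
Profit at T = |F_mkt − F*| = |378.32 − 368.6203| = C$9.70 per share

C$9.70 per share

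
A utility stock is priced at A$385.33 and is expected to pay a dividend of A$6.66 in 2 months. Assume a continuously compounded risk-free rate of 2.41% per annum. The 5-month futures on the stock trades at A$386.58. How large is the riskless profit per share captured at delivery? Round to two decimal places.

PV(dividends) I = 6.66·e^(−0.0241·2/12) = 6.6333
Fair futures F* = (S − I)·e^(rT) = (385.33 − 6.6333)·e^0.010042 = 378.6967 × 1.010093 = 382.5189
Market A$386.58 > fair 382.5189: forward overpriced → cash-and-carry (borrow at r, buy the stock and collect the dividends, short the forward).
Profit at T = |F_mkt − F*| = |386.58 − 382.5189| = A$4.06 per share

A$4.06 per share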